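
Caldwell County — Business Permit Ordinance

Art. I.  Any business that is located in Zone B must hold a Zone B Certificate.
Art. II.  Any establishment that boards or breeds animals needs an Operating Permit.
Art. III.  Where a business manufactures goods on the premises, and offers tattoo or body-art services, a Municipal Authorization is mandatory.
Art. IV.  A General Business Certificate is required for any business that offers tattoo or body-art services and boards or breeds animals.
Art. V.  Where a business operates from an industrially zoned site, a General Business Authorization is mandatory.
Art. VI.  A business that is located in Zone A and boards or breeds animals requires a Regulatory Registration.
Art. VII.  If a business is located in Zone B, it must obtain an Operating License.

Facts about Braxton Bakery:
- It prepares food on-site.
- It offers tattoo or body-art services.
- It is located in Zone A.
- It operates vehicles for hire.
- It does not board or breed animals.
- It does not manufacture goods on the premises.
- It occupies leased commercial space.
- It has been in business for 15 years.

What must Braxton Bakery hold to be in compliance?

None

Art. I. is located in Zone A (not: is located in Zone B) → Zone B Certificate not required.
Art. II. does not board or breed animals → Operating Permit not required.
Art. III. does not manufacture goods on the premises; offers tattoo or body-art services → Municipal Authorization not required.
Art. IV. offers tattoo or body-art services; does not board or breed animals → General Business Certificate not required.
Art. V. occupies leased commercial space (not: operates from an industrially zoned site) → General Business Authorization not required.
Art. VI. is located in Zone A; does not board or breed animals → Regulatory Registration not required.
Art. VII. is located in Zone A (not: is located in Zone B) → Operating License not required.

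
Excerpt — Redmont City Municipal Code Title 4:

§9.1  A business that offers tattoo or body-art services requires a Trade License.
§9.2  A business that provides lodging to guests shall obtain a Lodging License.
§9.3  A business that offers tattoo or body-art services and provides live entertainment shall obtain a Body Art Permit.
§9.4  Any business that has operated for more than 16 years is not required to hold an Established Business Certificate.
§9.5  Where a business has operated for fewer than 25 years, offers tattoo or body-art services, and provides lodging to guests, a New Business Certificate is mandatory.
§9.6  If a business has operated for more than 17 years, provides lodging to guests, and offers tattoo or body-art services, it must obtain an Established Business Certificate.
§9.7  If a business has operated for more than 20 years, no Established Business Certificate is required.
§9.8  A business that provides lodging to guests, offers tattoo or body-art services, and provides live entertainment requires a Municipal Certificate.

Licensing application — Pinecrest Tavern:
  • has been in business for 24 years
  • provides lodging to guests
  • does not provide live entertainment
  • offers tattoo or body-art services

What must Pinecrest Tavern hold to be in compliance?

Lodging License, New Business Certificate, Trade License

§9.1 offers tattoo or body-art services → Trade License required.
§9.2 provides lodging to guests → Lodging License required.
§9.3 offers tattoo or body-art services; does not provide live entertainment → Body Art Permit not required.
§9.4 years in business 24 > 16 → exempt from Established Business Certificate.
§9.5 years in business 24 < 25; offers tattoo or body-art services; provides lodging to guests → New Business Certificate required.
§9.6 years in business 24 > 17; provides lodging to guests; offers tattoo or body-art services → Established Business Certificate required.
§9.7 years in business 24 > 20 → exempt from Established Business Certificate.
§9.8 provides lodging to guests; offers tattoo or body-art services; does not provide live entertainment → Municipal Certificate not required.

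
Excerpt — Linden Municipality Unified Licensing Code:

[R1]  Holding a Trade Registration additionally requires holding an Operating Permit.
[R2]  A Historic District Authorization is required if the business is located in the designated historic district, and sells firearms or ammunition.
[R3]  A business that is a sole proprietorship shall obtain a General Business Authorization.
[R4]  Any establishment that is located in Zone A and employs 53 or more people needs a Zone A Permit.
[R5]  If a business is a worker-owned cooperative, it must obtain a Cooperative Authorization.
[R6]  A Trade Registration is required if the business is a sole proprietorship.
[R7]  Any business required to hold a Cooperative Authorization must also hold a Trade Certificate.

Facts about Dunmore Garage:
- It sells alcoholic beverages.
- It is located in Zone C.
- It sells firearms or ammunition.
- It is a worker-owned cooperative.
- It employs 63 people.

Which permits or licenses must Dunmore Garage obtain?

[R1] Trade Registration is not required → no effect.
[R2] is located in Zone C (not: is located in the designated historic district); sells firearms or ammunition → Historic District Authorization not required.
[R3] is a worker-owned cooperative (not: is a sole proprietorship) → General Business Authorization not required.
[R4] is located in Zone C (not: is located in Zone A); employees 63 ≥ 53 → Zone A Permit not required.
[R5] is a worker-owned cooperative → Cooperative Authorization required.
[R6] is a worker-owned cooperative (not: is a sole proprietorship) → Trade Registration not required.
[R7] Cooperative Authorization is required → Trade Certificate also required.

Cooperative Authorization, Trade Certificate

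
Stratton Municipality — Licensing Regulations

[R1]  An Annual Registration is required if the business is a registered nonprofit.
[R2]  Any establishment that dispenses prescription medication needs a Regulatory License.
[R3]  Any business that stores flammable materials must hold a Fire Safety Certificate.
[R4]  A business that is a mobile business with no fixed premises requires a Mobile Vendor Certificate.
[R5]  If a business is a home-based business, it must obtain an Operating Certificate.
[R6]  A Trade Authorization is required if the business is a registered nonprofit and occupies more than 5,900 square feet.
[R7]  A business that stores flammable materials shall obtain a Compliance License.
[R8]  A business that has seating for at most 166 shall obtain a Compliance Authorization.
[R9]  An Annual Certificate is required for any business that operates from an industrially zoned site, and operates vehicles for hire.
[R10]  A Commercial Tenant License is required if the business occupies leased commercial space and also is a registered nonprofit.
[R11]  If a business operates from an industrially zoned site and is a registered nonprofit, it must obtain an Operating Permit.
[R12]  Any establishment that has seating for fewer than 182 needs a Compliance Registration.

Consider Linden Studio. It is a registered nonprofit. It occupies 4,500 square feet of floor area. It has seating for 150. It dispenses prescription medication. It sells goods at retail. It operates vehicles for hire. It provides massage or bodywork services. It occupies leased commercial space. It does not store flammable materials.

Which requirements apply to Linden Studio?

[R1] is a registered nonprofit → Annual Registration required.
[R2] dispenses prescription medication → Regulatory License required.
[R3] does not store flammable materials → Fire Safety Certificate not required.
[R4] occupies leased commercial space (not: is a mobile business with no fixed premises) → Mobile Vendor Certificate not required.
[R5] occupies leased commercial space (not: is a home-based business) → Operating Certificate not required.
[R6] is a registered nonprofit; floor area 4,500 square feet ≤ 5,900 square feet → Trade Authorization not required.
[R7] does not store flammable materials → Compliance License not required.
[R8] seating 150 ≤ 166 → Compliance Authorization required.
[R9] occupies leased commercial space (not: operates from an industrially zoned site); operates vehicles for hire → Annual Certificate not required.
[R10] occupies leased commercial space; is a registered nonprofit → Commercial Tenant License required.
[R11] occupies leased commercial space (not: operates from an industrially zoned site); is a registered nonprofit → Operating Permit not required.
[R12] seating 150 < 182 → Compliance Registration required.

Annual Registration, Commercial Tenant License, Compliance Authorization, Compliance Registration, Regulatory License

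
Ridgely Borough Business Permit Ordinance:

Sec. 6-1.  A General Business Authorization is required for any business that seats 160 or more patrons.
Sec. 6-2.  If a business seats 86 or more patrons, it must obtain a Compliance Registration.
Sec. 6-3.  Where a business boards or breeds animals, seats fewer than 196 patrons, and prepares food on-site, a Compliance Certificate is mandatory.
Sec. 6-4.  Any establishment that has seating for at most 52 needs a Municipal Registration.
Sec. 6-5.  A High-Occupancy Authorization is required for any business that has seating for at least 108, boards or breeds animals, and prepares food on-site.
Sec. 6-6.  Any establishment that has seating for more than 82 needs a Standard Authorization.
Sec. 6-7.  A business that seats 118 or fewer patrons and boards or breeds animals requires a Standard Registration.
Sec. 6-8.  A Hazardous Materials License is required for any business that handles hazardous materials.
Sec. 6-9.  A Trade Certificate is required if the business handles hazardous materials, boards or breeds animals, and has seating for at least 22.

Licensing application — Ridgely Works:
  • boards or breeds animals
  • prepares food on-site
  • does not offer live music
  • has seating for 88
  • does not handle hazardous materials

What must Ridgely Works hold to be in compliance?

Compliance Certificate, Compliance Registration, Standard Authorization, Standard Registration

Sec. 6-1. seating 88 < 160 → General Business Authorization not required.
Sec. 6-2. seating 88 ≥ 86 → Compliance Registration required.
Sec. 6-3. boards or breeds animals; seating 88 < 196; prepares food on-site → Compliance Certificate required.
Sec. 6-4. seating 88 > 52 → Municipal Registration not required.
Sec. 6-5. seating 88 < 108; boards or breeds animals; prepares food on-site → High-Occupancy Authorization not required.
Sec. 6-6. seating 88 > 82 → Standard Authorization required.
Sec. 6-7. seating 88 ≤ 118; boards or breeds animals → Standard Registration required.
Sec. 6-8. does not handle hazardous materials → Hazardous Materials License not required.
Sec. 6-9. does not handle hazardous materials; boards or breeds animals; seating 88 ≥ 22 → Trade Certificate not required.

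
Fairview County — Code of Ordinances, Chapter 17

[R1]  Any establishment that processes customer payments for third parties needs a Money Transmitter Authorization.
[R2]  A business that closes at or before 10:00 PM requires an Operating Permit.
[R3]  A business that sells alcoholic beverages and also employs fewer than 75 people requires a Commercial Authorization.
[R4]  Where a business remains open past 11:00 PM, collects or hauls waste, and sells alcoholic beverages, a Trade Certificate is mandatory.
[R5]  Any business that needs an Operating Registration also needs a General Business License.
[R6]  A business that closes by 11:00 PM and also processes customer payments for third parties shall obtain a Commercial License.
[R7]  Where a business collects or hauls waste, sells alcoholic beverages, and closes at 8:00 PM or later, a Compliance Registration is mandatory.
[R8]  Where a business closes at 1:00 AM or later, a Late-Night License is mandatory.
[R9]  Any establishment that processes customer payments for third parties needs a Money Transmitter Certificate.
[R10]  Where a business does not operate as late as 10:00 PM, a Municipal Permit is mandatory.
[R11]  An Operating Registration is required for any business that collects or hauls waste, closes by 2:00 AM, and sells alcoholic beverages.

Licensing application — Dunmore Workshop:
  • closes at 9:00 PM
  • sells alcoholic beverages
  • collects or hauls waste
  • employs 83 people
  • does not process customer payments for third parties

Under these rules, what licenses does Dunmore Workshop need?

[R1] does not process customer payments for third parties → Money Transmitter Authorization not required.
[R2] closes 9:00 PM, at/before 10:00 PM → Operating Permit required.
[R3] sells alcoholic beverages; employees 83 ≥ 75 → Commercial Authorization not required.
[R4] closes 9:00 PM, at/before 11:00 PM; collects or hauls waste; sells alcoholic beverages → Trade Certificate not required.
[R5] Operating Registration is required → General Business License also required.
[R6] closes 9:00 PM, at/before 11:00 PM; does not process customer payments for third parties → Commercial License not required.
[R7] collects or hauls waste; sells alcoholic beverages; closes 9:00 PM, after 8:00 PM → Compliance Registration required.
[R8] closes 9:00 PM, at/before 1:00 AM → Late-Night License not required.
[R9] does not process customer payments for third parties → Money Transmitter Certificate not required.
[R10] closes 9:00 PM, at/before 10:00 PM → Municipal Permit required.
[R11] collects or hauls waste; closes 9:00 PM, at/before 2:00 AM; sells alcoholic beverages → Operating Registration required.

Compliance Registration, General Business License, Municipal Permit, Operating Permit, Operating Registration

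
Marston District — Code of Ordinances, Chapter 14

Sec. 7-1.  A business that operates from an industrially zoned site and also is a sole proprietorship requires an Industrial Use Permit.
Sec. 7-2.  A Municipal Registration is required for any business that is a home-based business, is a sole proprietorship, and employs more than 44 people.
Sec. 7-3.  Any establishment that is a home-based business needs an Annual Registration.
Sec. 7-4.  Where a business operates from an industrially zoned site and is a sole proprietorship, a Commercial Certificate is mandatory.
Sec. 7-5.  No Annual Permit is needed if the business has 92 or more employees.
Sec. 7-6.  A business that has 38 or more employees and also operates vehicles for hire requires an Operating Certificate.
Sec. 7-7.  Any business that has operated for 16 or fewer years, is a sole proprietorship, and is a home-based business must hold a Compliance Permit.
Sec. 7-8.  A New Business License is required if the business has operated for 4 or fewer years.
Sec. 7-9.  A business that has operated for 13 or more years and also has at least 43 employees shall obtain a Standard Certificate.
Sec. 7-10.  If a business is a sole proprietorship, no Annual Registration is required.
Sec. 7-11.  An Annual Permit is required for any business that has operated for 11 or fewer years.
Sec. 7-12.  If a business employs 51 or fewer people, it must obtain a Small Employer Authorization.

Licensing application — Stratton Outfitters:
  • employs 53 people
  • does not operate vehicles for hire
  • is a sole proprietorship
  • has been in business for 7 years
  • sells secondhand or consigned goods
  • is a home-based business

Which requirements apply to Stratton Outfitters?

Annual Permit, Compliance Permit, Municipal Registration

Sec. 7-1. is a home-based business (not: operates from an industrially zoned site); is a sole proprietorship → Industrial Use Permit not required.
Sec. 7-2. is a home-based business; is a sole proprietorship; employees 53 > 44 → Municipal Registration required.
Sec. 7-3. is a home-based business → Annual Registration required.
Sec. 7-4. is a home-based business (not: operates from an industrially zoned site); is a sole proprietorship → Commercial Certificate not required.
Sec. 7-5. employees 53 < 92 → Annual Permit exemption does not apply.
Sec. 7-6. employees 53 ≥ 38; does not operate vehicles for hire → Operating Certificate not required.
Sec. 7-7. years in business 7 ≤ 16; is a sole proprietorship; is a home-based business → Compliance Permit required.
Sec. 7-8. years in business 7 > 4 → New Business License not required.
Sec. 7-9. years in business 7 < 13; employees 53 ≥ 43 → Standard Certificate not required.
Sec. 7-10. is a sole proprietorship → exempt from Annual Registration.
Sec. 7-11. years in business 7 ≤ 11 → Annual Permit required.
Sec. 7-12. employees 53 > 51 → Small Employer Authorization not required.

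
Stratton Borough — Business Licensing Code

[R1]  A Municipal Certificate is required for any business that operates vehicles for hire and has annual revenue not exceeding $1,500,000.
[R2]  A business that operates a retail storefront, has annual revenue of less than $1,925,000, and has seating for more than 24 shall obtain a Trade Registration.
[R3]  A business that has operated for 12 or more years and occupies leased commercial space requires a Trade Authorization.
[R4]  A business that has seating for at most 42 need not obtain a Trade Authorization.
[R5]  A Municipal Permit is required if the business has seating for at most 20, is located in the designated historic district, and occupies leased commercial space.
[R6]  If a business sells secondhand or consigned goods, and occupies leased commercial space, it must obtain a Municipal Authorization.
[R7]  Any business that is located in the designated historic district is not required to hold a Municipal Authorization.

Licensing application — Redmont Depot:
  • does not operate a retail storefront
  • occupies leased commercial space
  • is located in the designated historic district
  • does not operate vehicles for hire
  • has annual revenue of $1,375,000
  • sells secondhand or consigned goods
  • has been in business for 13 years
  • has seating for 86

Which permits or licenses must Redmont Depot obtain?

Trade Authorization

[R1] does not operate vehicles for hire; revenue $1,375,000 ≤ $1,500,000 → Municipal Certificate not required.
[R2] does not operate a retail storefront; revenue $1,375,000 < $1,925,000; seating 86 > 24 → Trade Registration not required.
[R3] years in business 13 ≥ 12; occupies leased commercial space → Trade Authorization required.
[R4] seating 86 > 42 → Trade Authorization exemption does not apply.
[R5] seating 86 > 20; is located in the designated historic district; occupies leased commercial space → Municipal Permit not required.
[R6] sells secondhand or consigned goods; occupies leased commercial space → Municipal Authorization required.
[R7] is located in the designated historic district → exempt from Municipal Authorization.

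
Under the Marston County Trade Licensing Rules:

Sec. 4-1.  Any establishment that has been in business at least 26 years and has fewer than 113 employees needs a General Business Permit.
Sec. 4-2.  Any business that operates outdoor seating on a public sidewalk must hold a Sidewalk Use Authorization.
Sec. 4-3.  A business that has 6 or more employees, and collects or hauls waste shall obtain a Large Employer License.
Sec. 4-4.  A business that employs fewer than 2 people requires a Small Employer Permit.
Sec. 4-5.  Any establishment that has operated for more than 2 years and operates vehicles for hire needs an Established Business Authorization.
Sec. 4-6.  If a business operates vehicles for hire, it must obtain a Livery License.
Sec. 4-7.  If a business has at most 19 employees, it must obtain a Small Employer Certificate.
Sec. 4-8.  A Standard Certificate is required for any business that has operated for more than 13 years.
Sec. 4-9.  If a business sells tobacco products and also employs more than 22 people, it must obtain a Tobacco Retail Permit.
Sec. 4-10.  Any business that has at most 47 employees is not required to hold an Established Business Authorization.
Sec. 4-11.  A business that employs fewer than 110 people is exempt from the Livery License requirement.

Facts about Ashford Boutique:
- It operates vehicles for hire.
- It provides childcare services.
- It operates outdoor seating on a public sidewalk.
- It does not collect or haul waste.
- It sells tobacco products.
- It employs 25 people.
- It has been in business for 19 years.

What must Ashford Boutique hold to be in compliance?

Sec. 4-1. years in business 19 < 26; employees 25 < 113 → General Business Permit not required.
Sec. 4-2. operates outdoor seating on a public sidewalk → Sidewalk Use Authorization required.
Sec. 4-3. employees 25 ≥ 6; does not collect or haul waste → Large Employer License not required.
Sec. 4-4. employees 25 ≥ 2 → Small Employer Permit not required.
Sec. 4-5. years in business 19 > 2; operates vehicles for hire → Established Business Authorization required.
Sec. 4-6. operates vehicles for hire → Livery License required.
Sec. 4-7. employees 25 > 19 → Small Employer Certificate not required.
Sec. 4-8. years in business 19 > 13 → Standard Certificate required.
Sec. 4-9. sells tobacco products; employees 25 > 22 → Tobacco Retail Permit required.
Sec. 4-10. employees 25 ≤ 47 → exempt from Established Business Authorization.
Sec. 4-11. employees 25 < 110 → exempt from Livery License.

Sidewalk Use Authorization, Standard Certificate, Tobacco Retail Permit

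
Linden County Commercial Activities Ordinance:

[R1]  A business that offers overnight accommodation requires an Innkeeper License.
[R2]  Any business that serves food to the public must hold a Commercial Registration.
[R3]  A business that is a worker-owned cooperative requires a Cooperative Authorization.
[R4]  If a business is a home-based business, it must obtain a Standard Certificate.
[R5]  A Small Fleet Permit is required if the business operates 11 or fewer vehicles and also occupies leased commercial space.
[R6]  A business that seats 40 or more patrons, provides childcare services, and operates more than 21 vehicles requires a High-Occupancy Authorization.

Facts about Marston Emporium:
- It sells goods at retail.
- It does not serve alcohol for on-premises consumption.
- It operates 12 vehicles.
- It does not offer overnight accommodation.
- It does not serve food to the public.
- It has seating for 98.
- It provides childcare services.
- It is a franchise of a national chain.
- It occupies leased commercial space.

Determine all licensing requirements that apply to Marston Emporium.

[R1] does not offer overnight accommodation → Innkeeper License not required.
[R2] does not serve food to the public → Commercial Registration not required.
[R3] is a franchise of a national chain (not: is a worker-owned cooperative) → Cooperative Authorization not required.
[R4] occupies leased commercial space (not: is a home-based business) → Standard Certificate not required.
[R5] vehicles 12 > 11; occupies leased commercial space → Small Fleet Permit not required.
[R6] seating 98 ≥ 40; provides childcare services; vehicles 12 ≤ 21 → High-Occupancy Authorization not required.

None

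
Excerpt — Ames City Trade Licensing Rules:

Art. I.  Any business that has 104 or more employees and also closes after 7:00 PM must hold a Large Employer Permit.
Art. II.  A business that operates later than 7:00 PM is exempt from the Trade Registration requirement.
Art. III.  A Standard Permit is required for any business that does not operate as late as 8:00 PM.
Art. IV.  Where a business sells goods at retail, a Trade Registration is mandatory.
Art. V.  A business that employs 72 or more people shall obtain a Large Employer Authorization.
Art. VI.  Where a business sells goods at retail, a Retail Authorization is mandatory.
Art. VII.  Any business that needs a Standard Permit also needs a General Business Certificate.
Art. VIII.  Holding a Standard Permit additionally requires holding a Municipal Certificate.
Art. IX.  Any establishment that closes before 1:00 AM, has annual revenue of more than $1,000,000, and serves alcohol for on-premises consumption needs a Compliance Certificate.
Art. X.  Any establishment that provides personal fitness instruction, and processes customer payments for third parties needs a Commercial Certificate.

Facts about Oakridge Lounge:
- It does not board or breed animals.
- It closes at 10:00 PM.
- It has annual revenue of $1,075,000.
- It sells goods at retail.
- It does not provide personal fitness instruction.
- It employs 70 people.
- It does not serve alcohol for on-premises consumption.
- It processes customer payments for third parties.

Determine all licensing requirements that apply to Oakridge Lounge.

Retail Authorization

Art. I. employees 70 < 104; closes 10:00 PM, after 7:00 PM → Large Employer Permit not required.
Art. II. closes 10:00 PM, after 7:00 PM → exempt from Trade Registration.
Art. III. closes 10:00 PM, after 8:00 PM → Standard Permit not required.
Art. IV. sells goods at retail → Trade Registration required.
Art. V. employees 70 < 72 → Large Employer Authorization not required.
Art. VI. sells goods at retail → Retail Authorization required.
Art. VII. Standard Permit is not required → no effect.
Art. VIII. Standard Permit is not required → no effect.
Art. IX. closes 10:00 PM, at/before 1:00 AM; revenue $1,075,000 > $1,000,000; does not serve alcohol for on-premises consumption → Compliance Certificate not required.
Art. X. does not provide personal fitness instruction; processes customer payments for third parties → Commercial Certificate not required.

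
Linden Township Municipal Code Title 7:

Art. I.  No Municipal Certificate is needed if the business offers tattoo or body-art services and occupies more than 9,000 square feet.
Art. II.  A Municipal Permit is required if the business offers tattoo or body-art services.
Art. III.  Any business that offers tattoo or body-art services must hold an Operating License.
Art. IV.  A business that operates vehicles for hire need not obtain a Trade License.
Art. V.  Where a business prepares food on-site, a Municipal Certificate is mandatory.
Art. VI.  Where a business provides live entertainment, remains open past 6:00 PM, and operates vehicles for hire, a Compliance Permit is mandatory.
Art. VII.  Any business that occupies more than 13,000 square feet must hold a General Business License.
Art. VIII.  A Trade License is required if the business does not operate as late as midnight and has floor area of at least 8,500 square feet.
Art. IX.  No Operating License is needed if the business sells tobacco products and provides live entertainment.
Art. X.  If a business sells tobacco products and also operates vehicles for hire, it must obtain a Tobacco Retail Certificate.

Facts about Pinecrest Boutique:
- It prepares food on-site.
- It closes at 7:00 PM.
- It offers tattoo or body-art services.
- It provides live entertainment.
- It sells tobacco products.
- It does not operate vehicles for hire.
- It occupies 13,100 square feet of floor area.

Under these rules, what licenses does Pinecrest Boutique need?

General Business License, Municipal Permit, Trade License

Art. I. offers tattoo or body-art services; floor area 13,100 square feet > 9,000 square feet → exempt from Municipal Certificate.
Art. II. offers tattoo or body-art services → Municipal Permit required.
Art. III. offers tattoo or body-art services → Operating License required.
Art. IV. does not operate vehicles for hire → Trade License exemption does not apply.
Art. V. prepares food on-site → Municipal Certificate required.
Art. VI. provides live entertainment; closes 7:00 PM, after 6:00 PM; does not operate vehicles for hire → Compliance Permit not required.
Art. VII. floor area 13,100 square feet > 13,000 square feet → General Business License required.
Art. VIII. closes 7:00 PM, at/before midnight; floor area 13,100 square feet ≥ 8,500 square feet → Trade License required.
Art. IX. sells tobacco products; provides live entertainment → exempt from Operating License.
Art. X. sells tobacco products; does not operate vehicles for hire → Tobacco Retail Certificate not required.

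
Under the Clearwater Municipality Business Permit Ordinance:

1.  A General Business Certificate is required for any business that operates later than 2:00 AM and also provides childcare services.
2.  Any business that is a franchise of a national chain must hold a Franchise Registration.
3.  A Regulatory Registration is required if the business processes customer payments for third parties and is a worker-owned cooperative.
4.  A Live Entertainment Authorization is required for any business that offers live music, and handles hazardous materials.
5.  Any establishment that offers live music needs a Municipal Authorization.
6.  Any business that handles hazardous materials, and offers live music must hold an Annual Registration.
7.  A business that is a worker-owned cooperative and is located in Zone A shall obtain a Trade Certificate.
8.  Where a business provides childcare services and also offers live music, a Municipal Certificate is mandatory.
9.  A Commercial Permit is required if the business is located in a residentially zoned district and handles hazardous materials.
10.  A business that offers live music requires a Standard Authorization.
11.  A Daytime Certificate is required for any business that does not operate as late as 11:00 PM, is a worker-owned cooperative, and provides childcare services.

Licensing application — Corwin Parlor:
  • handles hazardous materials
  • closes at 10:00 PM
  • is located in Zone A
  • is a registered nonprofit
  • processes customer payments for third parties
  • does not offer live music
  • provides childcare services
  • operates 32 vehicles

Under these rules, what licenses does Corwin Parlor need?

1. closes 10:00 PM, at/before 2:00 AM; provides childcare services → General Business Certificate not required.
2. is a registered nonprofit (not: is a franchise of a national chain) → Franchise Registration not required.
3. processes customer payments for third parties; is a registered nonprofit (not: is a worker-owned cooperative) → Regulatory Registration not required.
4. does not offer live music; handles hazardous materials → Live Entertainment Authorization not required.
5. does not offer live music → Municipal Authorization not required.
6. handles hazardous materials; does not offer live music → Annual Registration not required.
7. is a registered nonprofit (not: is a worker-owned cooperative); is located in Zone A → Trade Certificate not required.
8. provides childcare services; does not offer live music → Municipal Certificate not required.
9. is located in Zone A (not: is located in a residentially zoned district); handles hazardous materials → Commercial Permit not required.
10. does not offer live music → Standard Authorization not required.
11. closes 10:00 PM, at/before 11:00 PM; is a registered nonprofit (not: is a worker-owned cooperative); provides childcare services → Daytime Certificate not required.

None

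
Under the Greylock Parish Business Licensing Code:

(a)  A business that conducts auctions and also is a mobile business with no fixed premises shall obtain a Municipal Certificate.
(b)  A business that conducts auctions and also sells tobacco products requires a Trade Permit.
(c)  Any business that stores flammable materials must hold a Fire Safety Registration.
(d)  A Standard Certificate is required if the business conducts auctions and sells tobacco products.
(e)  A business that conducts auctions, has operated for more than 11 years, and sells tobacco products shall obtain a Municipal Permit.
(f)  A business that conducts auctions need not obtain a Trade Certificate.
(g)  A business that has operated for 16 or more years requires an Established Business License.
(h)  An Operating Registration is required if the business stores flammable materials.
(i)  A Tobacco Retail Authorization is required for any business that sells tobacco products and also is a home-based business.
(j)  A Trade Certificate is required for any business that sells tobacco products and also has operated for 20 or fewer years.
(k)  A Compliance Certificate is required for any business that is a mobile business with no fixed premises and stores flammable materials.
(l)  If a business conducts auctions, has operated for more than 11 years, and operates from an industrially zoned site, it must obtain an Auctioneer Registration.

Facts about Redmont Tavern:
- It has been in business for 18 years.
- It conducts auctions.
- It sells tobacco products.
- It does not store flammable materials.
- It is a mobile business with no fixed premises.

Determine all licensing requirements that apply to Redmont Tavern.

Established Business License, Municipal Certificate, Municipal Permit, Standard Certificate, Trade Permit

(a) conducts auctions; is a mobile business with no fixed premises → Municipal Certificate required.
(b) conducts auctions; sells tobacco products → Trade Permit required.
(c) does not store flammable materials → Fire Safety Registration not required.
(d) conducts auctions; sells tobacco products → Standard Certificate required.
(e) conducts auctions; years in business 18 > 11; sells tobacco products → Municipal Permit required.
(f) conducts auctions → exempt from Trade Certificate.
(g) years in business 18 ≥ 16 → Established Business License required.
(h) does not store flammable materials → Operating Registration not required.
(i) sells tobacco products; is a mobile business with no fixed premises (not: is a home-based business) → Tobacco Retail Authorization not required.
(j) sells tobacco products; years in business 18 ≤ 20 → Trade Certificate required.
(k) is a mobile business with no fixed premises; does not store flammable materials → Compliance Certificate not required.
(l) conducts auctions; years in business 18 > 11; is a mobile business with no fixed premises (not: operates from an industrially zoned site) → Auctioneer Registration not required.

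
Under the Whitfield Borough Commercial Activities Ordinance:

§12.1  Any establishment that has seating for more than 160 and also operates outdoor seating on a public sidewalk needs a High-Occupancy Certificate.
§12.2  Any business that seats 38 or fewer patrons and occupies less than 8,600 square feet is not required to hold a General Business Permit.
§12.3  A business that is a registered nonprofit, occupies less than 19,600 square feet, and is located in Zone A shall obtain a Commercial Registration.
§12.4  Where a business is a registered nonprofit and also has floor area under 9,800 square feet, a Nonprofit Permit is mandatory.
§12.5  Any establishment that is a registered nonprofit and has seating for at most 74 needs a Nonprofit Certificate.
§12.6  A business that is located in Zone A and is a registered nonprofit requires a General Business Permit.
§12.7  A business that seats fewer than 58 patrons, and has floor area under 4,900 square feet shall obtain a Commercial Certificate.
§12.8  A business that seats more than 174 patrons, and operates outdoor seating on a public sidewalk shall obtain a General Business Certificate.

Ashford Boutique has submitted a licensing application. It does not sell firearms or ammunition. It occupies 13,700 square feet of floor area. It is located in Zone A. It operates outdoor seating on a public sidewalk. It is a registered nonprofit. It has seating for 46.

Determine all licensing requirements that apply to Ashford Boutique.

§12.1 seating 46 ≤ 160; operates outdoor seating on a public sidewalk → High-Occupancy Certificate not required.
§12.2 seating 46 > 38; floor area 13,700 square feet ≥ 8,600 square feet → General Business Permit exemption does not apply.
§12.3 is a registered nonprofit; floor area 13,700 square feet < 19,600 square feet; is located in Zone A → Commercial Registration required.
§12.4 is a registered nonprofit; floor area 13,700 square feet ≥ 9,800 square feet → Nonprofit Permit not required.
§12.5 is a registered nonprofit; seating 46 ≤ 74 → Nonprofit Certificate required.
§12.6 is located in Zone A; is a registered nonprofit → General Business Permit required.
§12.7 seating 46 < 58; floor area 13,700 square feet ≥ 4,900 square feet → Commercial Certificate not required.
§12.8 seating 46 ≤ 174; operates outdoor seating on a public sidewalk → General Business Certificate not required.

Commercial Registration, General Business Permit, Nonprofit Certificate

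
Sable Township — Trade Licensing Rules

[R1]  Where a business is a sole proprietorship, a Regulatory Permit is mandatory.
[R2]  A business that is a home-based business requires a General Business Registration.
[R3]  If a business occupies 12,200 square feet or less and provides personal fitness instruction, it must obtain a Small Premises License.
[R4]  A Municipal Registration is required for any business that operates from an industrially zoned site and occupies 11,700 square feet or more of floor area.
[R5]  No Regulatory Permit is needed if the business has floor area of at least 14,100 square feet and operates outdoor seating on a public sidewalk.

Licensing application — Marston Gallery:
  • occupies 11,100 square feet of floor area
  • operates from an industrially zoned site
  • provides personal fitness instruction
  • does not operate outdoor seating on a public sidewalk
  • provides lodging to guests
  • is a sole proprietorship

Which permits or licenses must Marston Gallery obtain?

Regulatory Permit, Small Premises License

[R1] is a sole proprietorship → Regulatory Permit required.
[R2] operates from an industrially zoned site (not: is a home-based business) → General Business Registration not required.
[R3] floor area 11,100 square feet ≤ 12,200 square feet; provides personal fitness instruction → Small Premises License required.
[R4] operates from an industrially zoned site; floor area 11,100 square feet < 11,700 square feet → Municipal Registration not required.
[R5] floor area 11,100 square feet < 14,100 square feet; does not operate outdoor seating on a public sidewalk → Regulatory Permit exemption does not apply.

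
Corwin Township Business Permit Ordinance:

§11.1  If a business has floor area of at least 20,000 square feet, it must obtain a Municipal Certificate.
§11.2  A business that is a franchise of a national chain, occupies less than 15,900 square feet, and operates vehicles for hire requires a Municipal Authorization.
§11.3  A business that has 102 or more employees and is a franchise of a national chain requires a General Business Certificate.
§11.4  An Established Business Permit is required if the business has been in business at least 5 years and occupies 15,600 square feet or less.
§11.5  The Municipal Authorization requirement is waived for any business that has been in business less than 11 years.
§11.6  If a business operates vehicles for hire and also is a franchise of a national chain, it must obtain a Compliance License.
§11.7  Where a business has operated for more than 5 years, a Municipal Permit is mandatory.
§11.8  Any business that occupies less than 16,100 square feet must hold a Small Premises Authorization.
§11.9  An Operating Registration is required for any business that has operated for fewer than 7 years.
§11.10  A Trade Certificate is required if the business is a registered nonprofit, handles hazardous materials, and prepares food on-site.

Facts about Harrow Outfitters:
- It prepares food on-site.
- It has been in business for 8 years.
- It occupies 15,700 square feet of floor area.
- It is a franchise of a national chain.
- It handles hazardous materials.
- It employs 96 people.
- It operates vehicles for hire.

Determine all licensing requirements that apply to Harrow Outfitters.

Compliance License, Municipal Permit, Small Premises Authorization

§11.1 floor area 15,700 square feet < 20,000 square feet → Municipal Certificate not required.
§11.2 is a franchise of a national chain; floor area 15,700 square feet < 15,900 square feet; operates vehicles for hire → Municipal Authorization required.
§11.3 employees 96 < 102; is a franchise of a national chain → General Business Certificate not required.
§11.4 years in business 8 ≥ 5; floor area 15,700 square feet > 15,600 square feet → Established Business Permit not required.
§11.5 years in business 8 < 11 → exempt from Municipal Authorization.
§11.6 operates vehicles for hire; is a franchise of a national chain → Compliance License required.
§11.7 years in business 8 > 5 → Municipal Permit required.
§11.8 floor area 15,700 square feet < 16,100 square feet → Small Premises Authorization required.
§11.9 years in business 8 ≥ 7 → Operating Registration not required.
§11.10 is a franchise of a national chain (not: is a registered nonprofit); handles hazardous materials; prepares food on-site → Trade Certificate not required.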